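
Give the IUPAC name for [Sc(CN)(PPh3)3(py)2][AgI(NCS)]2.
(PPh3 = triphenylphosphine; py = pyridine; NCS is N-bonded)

Scandium is always +3 in its complexes; the cation's ligand charges sum to -1, so the complex cation is 2+.
With 2 anions per cation, each anion must be 2/2 = 1−.
Anion: ligand charges sum to -2; for the ion to be 1−, Ag = +1.

cyanobis(pyridine)tris(triphenylphosphine)scandium(III) iodoisothiocyanatoargentate(I)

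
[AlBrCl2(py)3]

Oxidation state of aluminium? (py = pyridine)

No counter-ion: the bracketed complex is neutral.
Ligand charges: 2×Cl = -2; 1×Br = -1; 3×py neutral; sum -3.
Al + (-3) = 0 ⇒ Al is +3.

+3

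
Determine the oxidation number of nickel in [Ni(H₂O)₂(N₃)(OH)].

No counter-ion: the bracketed complex is neutral.
Ligand charges: 2×H2O neutral; 1×N3 = -1; 1×OH = -1; sum -2.
Ni + (-2) = 0 ⇒ Ni is +2.

+2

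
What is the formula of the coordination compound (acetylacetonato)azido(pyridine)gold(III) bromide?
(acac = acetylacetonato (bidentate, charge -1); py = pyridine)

Ligands: 1 azido (N3, -1), 1 acetylacetonato (acac, -1), 1 pyridine (py, neutral). Ligand charge sum = -2.
Charge balance with bromide (-1) requires 1 complex ion per 1 bromide.

[Au(acac)(N3)(py)]Br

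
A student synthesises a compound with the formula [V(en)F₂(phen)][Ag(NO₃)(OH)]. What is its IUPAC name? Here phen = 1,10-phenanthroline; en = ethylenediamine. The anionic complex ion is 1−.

Both ions are complex: the cation is named first with the plain metal name, the anion second with the -ate form; each ion's ligands are alphabetised independently.
The complex anion is given as 1−; its ligand charges sum to -2, so Ag = +1.
A 1:1 salt means the cation carries the equal and opposite charge, 1+.
Cation: ligand charges sum to -2; for the ion to be 1+, V = +3.

(ethylenediamine)difluoro(1,10-phenanthroline)vanadium(III) hydroxonitratoargentate(I)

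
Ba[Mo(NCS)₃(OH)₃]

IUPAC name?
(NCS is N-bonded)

barium trihydroxotriisothiocyanatomolybdate(IV)

The 1 barium counter-ion carries a total charge of +2, so each complex ion is 2−.
Ligand charges: 3×isothiocyanato (-1 each), 3×hydroxo (-1 each); total -6. So Mo + (-6) = 2−, giving Mo = +4.
Ligands are named alphabetically: hydroxo before isothiocyanato.
The complex ion is anionic, so molybdenum takes the -ate form molybdate(IV).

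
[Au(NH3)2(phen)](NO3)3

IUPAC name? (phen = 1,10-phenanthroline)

diammine(1,10-phenanthroline)gold(III) nitrate

The 3 nitrate counter-ions carry a total charge of -3, so each complex ion is 3+.
Ligand charges: 1×1,10-phenanthroline (neutral), 2×ammine (neutral); total 0. So Au + (0) = 3+, giving Au = +3.
Ligands are named alphabetically: ammine before phenanthroline.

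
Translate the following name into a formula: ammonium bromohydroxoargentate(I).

NH4[AgBr(OH)]

Ligands: 1 bromo (Br, -1), 1 hydroxo (OH, -1). Ligand charge sum = -2.
Charge balance with ammonium (+1) requires 1 complex ion per 1 ammonium.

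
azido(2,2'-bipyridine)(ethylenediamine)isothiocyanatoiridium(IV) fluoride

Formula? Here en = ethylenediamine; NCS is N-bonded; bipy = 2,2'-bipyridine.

Ligands: 1 ethylenediamine (en, neutral), 1 isothiocyanato (NCS, -1), 1 azido (N3, -1), 1 2,2'-bipyridine (bipy, neutral). Ligand charge sum = -2.
With Ir in oxidation state +4, the complex ion is [Ir...]^2+.
Charge balance with fluoride (-1) requires 1 complex ion per 2 fluoride.

[Ir(bipy)(en)(N3)(NCS)]F2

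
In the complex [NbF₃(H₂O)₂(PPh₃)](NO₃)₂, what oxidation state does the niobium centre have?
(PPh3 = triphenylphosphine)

2 nitrate outside the brackets (-1 each) → the complex ion is 2+.
Ligand charges: 3×F = -3; 2×H2O neutral; 1×PPh3 neutral; sum -3.
Nb + (-3) = 2+ ⇒ Nb is +5.

+5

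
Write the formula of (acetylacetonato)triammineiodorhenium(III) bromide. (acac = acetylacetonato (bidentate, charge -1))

[Re(acac)I(NH3)3]Br

Ligands: 3 ammine (NH3, neutral), 1 iodo (I, -1), 1 acetylacetonato (acac, -1). Ligand charge sum = -2.
With Re in oxidation state +3, the complex ion is [Re...]^1+.
Charge balance with bromide (-1) requires 1 complex ion per 1 bromide.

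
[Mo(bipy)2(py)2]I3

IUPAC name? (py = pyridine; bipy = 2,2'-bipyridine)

The 3 iodide counter-ions carry a total charge of -3, so each complex ion is 3+.
Ligand charges: 2×pyridine (neutral), 2×2,2'-bipyridine (neutral); total 0. So Mo + (0) = 3+, giving Mo = +3.
Ligands are named alphabetically: bipyridine before pyridine.

bis(2,2'-bipyridine)bis(pyridine)molybdenum(III) iodide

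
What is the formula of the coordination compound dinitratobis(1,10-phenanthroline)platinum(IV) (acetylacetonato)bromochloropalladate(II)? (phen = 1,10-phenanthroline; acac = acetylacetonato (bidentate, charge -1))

[Pt(NO3)2(phen)2][Pd(acac)BrCl]2

Cation [Pt…]: ligand charges -2, Pt(IV) ⇒ ion charge 2+.
Anion [Pd…]: ligand charges -3, Pd(II) ⇒ ion charge 1−.
One 2+ cation requires 2 of the 1− anion.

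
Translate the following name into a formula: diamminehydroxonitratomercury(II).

[Hg(NH3)2(NO3)(OH)]

Ligands: 1 hydroxo (OH, -1), 2 ammine (NH3, neutral), 1 nitrato (NO3, -1). Ligand charge sum = -2.
With Hg in oxidation state +2, the complex ion is [Hg...].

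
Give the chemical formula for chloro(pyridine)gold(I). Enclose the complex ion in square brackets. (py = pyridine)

Ligands: 1 chloro (Cl, -1), 1 pyridine (py, neutral). Ligand charge sum = -1.
With Au in oxidation state +1, the complex ion is [Au...].

[AuCl(py)]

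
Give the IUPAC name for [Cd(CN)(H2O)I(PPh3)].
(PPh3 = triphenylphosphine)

There is no counter-ion, so the complex is neutral overall.
Ligand charges: 1×cyano (-1 each), 1×triphenylphosphine (neutral), 1×aqua (neutral), 1×iodo (-1 each); total -2. So Cd + (-2) = 0, giving Cd = +2.
Ligands are named alphabetically: aqua before cyano before iodo before triphenylphosphine.

aquacyanoiodo(triphenylphosphine)cadmium(II)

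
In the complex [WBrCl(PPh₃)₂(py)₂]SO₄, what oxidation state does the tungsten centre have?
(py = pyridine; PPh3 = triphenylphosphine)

+4

1 sulfate outside the brackets (-2 each) → the complex ion is 2+.
Ligand charges: 2×py neutral; 1×Cl = -1; 1×Br = -1; 2×PPh3 neutral; sum -2.
W + (-2) = 2+ ⇒ W is +4.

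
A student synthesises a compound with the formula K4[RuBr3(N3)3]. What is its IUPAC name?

The 4 potassium counter-ions carry a total charge of +4, so each complex ion is 4−.
Ligand charges: 3×azido (-1 each), 3×bromo (-1 each); total -6. So Ru + (-6) = 4−, giving Ru = +2.
The complex ion is anionic, so ruthenium takes the -ate form ruthenate(II).

potassium triazidotribromoruthenate(II)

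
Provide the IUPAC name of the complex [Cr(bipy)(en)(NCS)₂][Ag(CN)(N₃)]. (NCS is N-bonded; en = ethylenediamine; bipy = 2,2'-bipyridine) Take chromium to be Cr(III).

Both ions are complex: the cation is named first with the plain metal name, the anion second with the -ate form; each ion's ligands are alphabetised independently.
Cr is given as +3; the cation's ligand charges sum to -2, so the complex cation is 1+.
A 1:1 salt means the anion carries the equal and opposite charge, 1−.
Anion: ligand charges sum to -2; for the ion to be 1−, Ag = +1.

(2,2'-bipyridine)(ethylenediamine)diisothiocyanatochromium(III) azidocyanoargentate(I)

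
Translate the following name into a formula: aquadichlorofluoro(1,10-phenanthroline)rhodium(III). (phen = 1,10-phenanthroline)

Ligands: 1 aqua (H2O, neutral), 1 1,10-phenanthroline (phen, neutral), 1 fluoro (F, -1), 2 chloro (Cl, -1). Ligand charge sum = -3.
With Rh in oxidation state +3, the complex ion is [Rh...].

[RhCl2F(H2O)(phen)]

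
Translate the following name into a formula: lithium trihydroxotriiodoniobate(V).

Ligands: 3 hydroxo (OH, -1), 3 iodo (I, -1). Ligand charge sum = -6.
With Nb in oxidation state +5, the complex ion is [Nb...]^1−.
Charge balance with lithium (+1) requires 1 complex ion per 1 lithium.

Li[NbI3(OH)3]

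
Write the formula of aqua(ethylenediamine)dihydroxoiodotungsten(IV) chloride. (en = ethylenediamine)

Ligands: 2 hydroxo (OH, -1), 1 iodo (I, -1), 1 aqua (H2O, neutral), 1 ethylenediamine (en, neutral). Ligand charge sum = -3.
With W in oxidation state +4, the complex ion is [W...]^1+.
Charge balance with chloride (-1) requires 1 complex ion per 1 chloride.

[W(en)(H2O)I(OH)2]Cl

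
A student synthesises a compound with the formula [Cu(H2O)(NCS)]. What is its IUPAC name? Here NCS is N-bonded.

There is no counter-ion, so the complex is neutral overall.
Ligand charges: 1×aqua (neutral), 1×isothiocyanato (-1 each); total -1. So Cu + (-1) = 0, giving Cu = +1.
Ligands are named alphabetically: aqua before isothiocyanato.

aquaisothiocyanatocopper(I)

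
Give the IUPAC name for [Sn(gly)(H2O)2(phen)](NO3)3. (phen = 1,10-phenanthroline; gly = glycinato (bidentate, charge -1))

The 3 nitrate counter-ions carry a total charge of -3, so each complex ion is 3+.
Ligand charges: 1×1,10-phenanthroline (neutral), 2×aqua (neutral), 1×glycinato (-1 each); total -1. So Sn + (-1) = 3+, giving Sn = +4.
Ligands are named alphabetically: aqua before glycinato before phenanthroline.

diaqua(glycinato)(1,10-phenanthroline)tin(IV) nitrate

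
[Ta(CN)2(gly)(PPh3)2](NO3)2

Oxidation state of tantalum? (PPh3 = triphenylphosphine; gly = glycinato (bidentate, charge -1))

2 nitrate outside the brackets (-1 each) → the complex ion is 2+.
Ligand charges: 2×PPh3 neutral; 2×CN = -2; 1×gly = -1; sum -3.
Ta + (-3) = 2+ ⇒ Ta is +5.

+5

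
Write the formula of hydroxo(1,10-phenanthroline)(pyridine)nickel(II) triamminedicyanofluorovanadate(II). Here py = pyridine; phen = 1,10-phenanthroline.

Cation [Ni…]: ligand charges -1, Ni(II) ⇒ ion charge 1+.
Anion [V…]: ligand charges -3, V(II) ⇒ ion charge 1−.

[Ni(OH)(phen)(py)][V(CN)2F(NH3)3]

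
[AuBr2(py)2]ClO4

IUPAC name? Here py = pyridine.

dibromobis(pyridine)gold(III) perchlorate

The 1 perchlorate counter-ion carries a total charge of -1, so each complex ion is 1+.
Ligand charges: 2×bromo (-1 each), 2×pyridine (neutral); total -2. So Au + (-2) = 1+, giving Au = +3.
Ligands are named alphabetically: bromo before pyridine.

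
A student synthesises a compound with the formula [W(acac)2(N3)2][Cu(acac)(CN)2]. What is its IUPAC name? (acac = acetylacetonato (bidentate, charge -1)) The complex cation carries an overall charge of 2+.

Both ions are complex: the cation is named first with the plain metal name, the anion second with the -ate form; each ion's ligands are alphabetised independently.
The complex cation is given as 2+; its ligand charges sum to -4, so W = +6.
A 1:1 salt means the anion carries the equal and opposite charge, 2−.
Anion: ligand charges sum to -3; for the ion to be 2−, Cu = +1.

bis(acetylacetonato)diazidotungsten(VI) (acetylacetonato)dicyanocuprate(I)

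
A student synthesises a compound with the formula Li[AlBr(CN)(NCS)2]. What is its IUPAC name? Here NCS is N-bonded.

The 1 lithium counter-ion carries a total charge of +1, so each complex ion is 1−.
Ligand charges: 1×bromo (-1 each), 2×isothiocyanato (-1 each), 1×cyano (-1 each); total -4. So Al + (-4) = 1−, giving Al = +3.
Ligands are named alphabetically: bromo before cyano before isothiocyanato.
The complex ion is anionic, so aluminium takes the -ate form aluminate(III).

lithium bromocyanodiisothiocyanatoaluminate(III)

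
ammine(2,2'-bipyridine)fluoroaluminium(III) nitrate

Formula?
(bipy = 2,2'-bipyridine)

[Al(bipy)F(NH3)](NO3)2

Ligands: 1 fluoro (F, -1), 1 ammine (NH3, neutral), 1 2,2'-bipyridine (bipy, neutral). Ligand charge sum = -1.
With Al in oxidation state +3, the complex ion is [Al...]^2+.
Charge balance with nitrate (-1) requires 1 complex ion per 2 nitrate.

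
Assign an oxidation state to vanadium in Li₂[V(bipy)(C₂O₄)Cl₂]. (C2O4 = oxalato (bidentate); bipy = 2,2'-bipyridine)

2 lithium outside the brackets (+1 each) → the complex ion is 2−.
Ligand charges: 1×C2O4 = -2; 2×Cl = -2; 1×bipy neutral; sum -4.
V + (-4) = 2− ⇒ V is +2.

+2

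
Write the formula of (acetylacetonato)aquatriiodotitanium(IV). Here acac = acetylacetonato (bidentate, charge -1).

Ligands: 1 aqua (H2O, neutral), 1 acetylacetonato (acac, -1), 3 iodo (I, -1). Ligand charge sum = -4.
With Ti in oxidation state +4, the complex ion is [Ti...].

[Ti(acac)(H2O)I3]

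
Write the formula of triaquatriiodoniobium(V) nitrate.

Ligands: 3 aqua (H2O, neutral), 3 iodo (I, -1). Ligand charge sum = -3.
Charge balance with nitrate (-1) requires 1 complex ion per 2 nitrate.

[Nb(H2O)3I3](NO3)2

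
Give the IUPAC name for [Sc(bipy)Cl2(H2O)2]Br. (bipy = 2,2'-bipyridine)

diaqua(2,2'-bipyridine)dichloroscandium(III) bromide

The 1 bromide counter-ion carries a total charge of -1, so each complex ion is 1+.
Ligand charges: 2×aqua (neutral), 2×chloro (-1 each), 1×2,2'-bipyridine (neutral); total -2. So Sc + (-2) = 1+, giving Sc = +3.
Ligands are named alphabetically: aqua before bipyridine before chloro.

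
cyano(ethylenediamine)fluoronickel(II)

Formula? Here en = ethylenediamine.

Ligands: 1 fluoro (F, -1), 1 cyano (CN, -1), 1 ethylenediamine (en, neutral). Ligand charge sum = -2.
With Ni in oxidation state +2, the complex ion is [Ni...].

[Ni(CN)(en)F]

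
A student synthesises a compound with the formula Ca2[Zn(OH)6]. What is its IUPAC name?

calcium hexahydroxozincate(II)

The 2 calcium counter-ions carry a total charge of +4, so each complex ion is 4−.
Ligand charges: 6×hydroxo (-1 each); total -6. So Zn + (-6) = 4−, giving Zn = +2.
The complex ion is anionic, so zinc takes the -ate form zincate(II).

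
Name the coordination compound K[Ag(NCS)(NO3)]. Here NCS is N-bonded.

The 1 potassium counter-ion carries a total charge of +1, so each complex ion is 1−.
Ligand charges: 1×isothiocyanato (-1 each), 1×nitrato (-1 each); total -2. So Ag + (-2) = 1−, giving Ag = +1.
Ligands are named alphabetically: isothiocyanato before nitrato.
The complex ion is anionic, so silver takes the -ate form argentate(I).

potassium isothiocyanatonitratoargentate(I)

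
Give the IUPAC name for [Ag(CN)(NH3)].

There is no counter-ion, so the complex is neutral overall.
Ligand charges: 1×ammine (neutral), 1×cyano (-1 each); total -1. So Ag + (-1) = 0, giving Ag = +1.
Ligands are named alphabetically: ammine before cyano.

amminecyanosilver(I)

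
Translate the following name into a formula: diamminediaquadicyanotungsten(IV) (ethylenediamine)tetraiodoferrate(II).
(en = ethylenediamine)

[W(CN)2(H2O)2(NH3)2][Fe(en)I4]

Cation [W…]: ligand charges -2, W(IV) ⇒ ion charge 2+.
Anion [Fe…]: ligand charges -4, Fe(II) ⇒ ion charge 2−.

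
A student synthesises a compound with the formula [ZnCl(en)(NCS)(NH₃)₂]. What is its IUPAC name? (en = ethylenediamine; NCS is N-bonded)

There is no counter-ion, so the complex is neutral overall.
Ligand charges: 1×ethylenediamine (neutral), 2×ammine (neutral), 1×isothiocyanato (-1 each), 1×chloro (-1 each); total -2. So Zn + (-2) = 0, giving Zn = +2.
Ligands are named alphabetically: ammine before chloro before ethylenediamine before isothiocyanato.

diamminechloro(ethylenediamine)isothiocyanatozinc(II)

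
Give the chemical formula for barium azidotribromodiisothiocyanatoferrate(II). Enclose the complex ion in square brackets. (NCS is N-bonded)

Ba2[FeBr3(N3)(NCS)2]

Ligands: 3 bromo (Br, -1), 1 azido (N3, -1), 2 isothiocyanato (NCS, -1). Ligand charge sum = -6.
With Fe in oxidation state +2, the complex ion is [Fe...]^4−.
Charge balance with barium (+2) requires 1 complex ion per 2 barium.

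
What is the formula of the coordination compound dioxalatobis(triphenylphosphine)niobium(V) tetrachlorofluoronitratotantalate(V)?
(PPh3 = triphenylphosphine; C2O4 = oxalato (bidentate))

[Nb(C2O4)2(PPh3)2][TaCl4F(NO3)]

Cation [Nb…]: ligand charges -4, Nb(V) ⇒ ion charge 1+.
Anion [Ta…]: ligand charges -6, Ta(V) ⇒ ion charge 1−.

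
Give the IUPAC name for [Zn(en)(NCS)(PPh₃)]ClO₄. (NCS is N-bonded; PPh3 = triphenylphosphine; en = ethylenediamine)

(ethylenediamine)isothiocyanato(triphenylphosphine)zinc(II) perchlorate

The 1 perchlorate counter-ion carries a total charge of -1, so each complex ion is 1+.
Ligand charges: 1×isothiocyanato (-1 each), 1×triphenylphosphine (neutral), 1×ethylenediamine (neutral); total -1. So Zn + (-1) = 1+, giving Zn = +2.
Ligands are named alphabetically: ethylenediamine before isothiocyanato before triphenylphosphine.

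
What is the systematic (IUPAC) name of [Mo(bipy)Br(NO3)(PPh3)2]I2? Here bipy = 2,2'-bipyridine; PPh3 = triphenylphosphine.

(2,2'-bipyridine)bromonitratobis(triphenylphosphine)molybdenum(IV) iodide

The 2 iodide counter-ions carry a total charge of -2, so each complex ion is 2+.
Ligand charges: 1×nitrato (-1 each), 1×2,2'-bipyridine (neutral), 1×bromo (-1 each), 2×triphenylphosphine (neutral); total -2. So Mo + (-2) = 2+, giving Mo = +4.
Ligands are named alphabetically: bipyridine before bromo before nitrato before triphenylphosphine.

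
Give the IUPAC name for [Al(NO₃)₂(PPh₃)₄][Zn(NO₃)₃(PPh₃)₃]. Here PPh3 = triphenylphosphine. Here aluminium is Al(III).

dinitratotetrakis(triphenylphosphine)aluminium(III) trinitratotris(triphenylphosphine)zincate(II)

Al is given as +3; the cation's ligand charges sum to -2, so the complex cation is 1+.
A 1:1 salt means the anion carries the equal and opposite charge, 1−.
Anion: ligand charges sum to -3; for the ion to be 1−, Zn = +2.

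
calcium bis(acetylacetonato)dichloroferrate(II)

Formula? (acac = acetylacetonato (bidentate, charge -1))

Ca[Fe(acac)2Cl2]

Ligands: 2 chloro (Cl, -1), 2 acetylacetonato (acac, -1). Ligand charge sum = -4.
With Fe in oxidation state +2, the complex ion is [Fe...]^2−.
Charge balance with calcium (+2) requires 1 complex ion per 1 calcium.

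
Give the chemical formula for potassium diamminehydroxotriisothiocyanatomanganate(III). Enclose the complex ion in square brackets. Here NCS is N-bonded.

Ligands: 2 ammine (NH3, neutral), 1 hydroxo (OH, -1), 3 isothiocyanato (NCS, -1). Ligand charge sum = -4.
With Mn in oxidation state +3, the complex ion is [Mn...]^1−.
Charge balance with potassium (+1) requires 1 complex ion per 1 potassium.

K[Mn(NCS)3(NH3)2(OH)]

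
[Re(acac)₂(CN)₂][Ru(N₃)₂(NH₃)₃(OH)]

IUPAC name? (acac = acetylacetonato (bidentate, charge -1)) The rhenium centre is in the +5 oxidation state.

bis(acetylacetonato)dicyanorhenium(V) triamminediazidohydroxoruthenate(II)

Both ions are complex: the cation is named first with the plain metal name, the anion second with the -ate form; each ion's ligands are alphabetised independently.
Re is given as +5; the cation's ligand charges sum to -4, so the complex cation is 1+.
A 1:1 salt means the anion carries the equal and opposite charge, 1−.
Anion: ligand charges sum to -3; for the ion to be 1−, Ru = +2.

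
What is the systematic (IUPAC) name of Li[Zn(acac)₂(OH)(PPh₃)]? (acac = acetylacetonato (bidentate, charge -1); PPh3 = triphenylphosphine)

The 1 lithium counter-ion carries a total charge of +1, so each complex ion is 1−.
Ligand charges: 2×acetylacetonato (-1 each), 1×triphenylphosphine (neutral), 1×hydroxo (-1 each); total -3. So Zn + (-3) = 1−, giving Zn = +2.
Ligands are named alphabetically: acetylacetonato before hydroxo before triphenylphosphine.
The complex ion is anionic, so zinc takes the -ate form zincate(II).

lithium bis(acetylacetonato)hydroxo(triphenylphosphine)zincate(II)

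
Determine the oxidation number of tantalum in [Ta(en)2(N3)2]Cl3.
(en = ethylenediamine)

+5

3 chloride outside the brackets (-1 each) → the complex ion is 3+.
Ligand charges: 2×en neutral; 2×N3 = -2; sum -2.
Ta + (-2) = 3+ ⇒ Ta is +5.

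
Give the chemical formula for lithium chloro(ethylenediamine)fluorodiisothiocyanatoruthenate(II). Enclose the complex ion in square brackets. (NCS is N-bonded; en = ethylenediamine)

Ligands: 2 isothiocyanato (NCS, -1), 1 fluoro (F, -1), 1 ethylenediamine (en, neutral), 1 chloro (Cl, -1). Ligand charge sum = -4.
With Ru in oxidation state +2, the complex ion is [Ru...]^2−.
Charge balance with lithium (+1) requires 1 complex ion per 2 lithium.

Li2[RuCl(en)F(NCS)2]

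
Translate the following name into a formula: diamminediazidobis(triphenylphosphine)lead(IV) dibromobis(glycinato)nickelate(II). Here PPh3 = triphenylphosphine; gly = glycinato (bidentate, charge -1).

Cation [Pb…]: ligand charges -2, Pb(IV) ⇒ ion charge 2+.
Anion [Ni…]: ligand charges -4, Ni(II) ⇒ ion charge 2−.
One 2+ cation balances one 2− anion.

[Pb(N3)2(NH3)2(PPh3)2][NiBr2(gly)2]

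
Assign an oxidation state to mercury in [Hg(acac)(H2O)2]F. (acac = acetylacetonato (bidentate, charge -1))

1 fluoride outside the brackets (-1 each) → the complex ion is 1+.
Ligand charges: 2×H2O neutral; 1×acac = -1; sum -1.
Hg + (-1) = 1+ ⇒ Hg is +2.

+2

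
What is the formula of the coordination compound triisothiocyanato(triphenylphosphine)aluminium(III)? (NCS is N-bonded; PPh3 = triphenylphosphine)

Ligands: 3 isothiocyanato (NCS, -1), 1 triphenylphosphine (PPh3, neutral). Ligand charge sum = -3.
With Al in oxidation state +3, the complex ion is [Al...].

[Al(NCS)3(PPh3)]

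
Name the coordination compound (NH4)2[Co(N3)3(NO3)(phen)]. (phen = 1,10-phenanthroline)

The 2 ammonium counter-ions carry a total charge of +2, so each complex ion is 2−.
Ligand charges: 1×1,10-phenanthroline (neutral), 1×nitrato (-1 each), 3×azido (-1 each); total -4. So Co + (-4) = 2−, giving Co = +2.
The complex ion is anionic, so cobalt takes the -ate form cobaltate(II).

ammonium triazidonitrato(1,10-phenanthroline)cobaltate(II)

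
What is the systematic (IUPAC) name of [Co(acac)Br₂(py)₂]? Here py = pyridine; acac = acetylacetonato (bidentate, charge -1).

(acetylacetonato)dibromobis(pyridine)cobalt(III)

There is no counter-ion, so the complex is neutral overall.
Ligand charges: 2×pyridine (neutral), 1×acetylacetonato (-1 each), 2×bromo (-1 each); total -3. So Co + (-3) = 0, giving Co = +3.
Ligands are named alphabetically: acetylacetonato before bromo before pyridine.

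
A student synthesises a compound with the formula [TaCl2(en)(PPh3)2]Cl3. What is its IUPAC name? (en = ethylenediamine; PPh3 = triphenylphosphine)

dichloro(ethylenediamine)bis(triphenylphosphine)tantalum(V) chloride

The 3 chloride counter-ions carry a total charge of -3, so each complex ion is 3+.
Ligand charges: 1×ethylenediamine (neutral), 2×chloro (-1 each), 2×triphenylphosphine (neutral); total -2. So Ta + (-2) = 3+, giving Ta = +5.
Ligands are named alphabetically: chloro before ethylenediamine before triphenylphosphine.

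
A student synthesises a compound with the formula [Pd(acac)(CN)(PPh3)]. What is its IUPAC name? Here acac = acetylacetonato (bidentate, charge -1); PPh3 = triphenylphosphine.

There is no counter-ion, so the complex is neutral overall.
Ligand charges: 1×cyano (-1 each), 1×acetylacetonato (-1 each), 1×triphenylphosphine (neutral); total -2. So Pd + (-2) = 0, giving Pd = +2.
Ligands are named alphabetically: acetylacetonato before cyano before triphenylphosphine.

(acetylacetonato)cyano(triphenylphosphine)palladium(II)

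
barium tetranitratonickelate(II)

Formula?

Ligands: 4 nitrato (NO3, -1). Ligand charge sum = -4.
With Ni in oxidation state +2, the complex ion is [Ni...]^2−.
Charge balance with barium (+2) requires 1 complex ion per 1 barium.

Ba[Ni(NO3)4]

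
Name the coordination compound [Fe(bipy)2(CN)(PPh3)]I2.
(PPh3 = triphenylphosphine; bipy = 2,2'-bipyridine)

bis(2,2'-bipyridine)cyano(triphenylphosphine)iron(III) iodide

The 2 iodide counter-ions carry a total charge of -2, so each complex ion is 2+.
Ligand charges: 1×cyano (-1 each), 1×triphenylphosphine (neutral), 2×2,2'-bipyridine (neutral); total -1. So Fe + (-1) = 2+, giving Fe = +3.
Ligands are named alphabetically: bipyridine before cyano before triphenylphosphine.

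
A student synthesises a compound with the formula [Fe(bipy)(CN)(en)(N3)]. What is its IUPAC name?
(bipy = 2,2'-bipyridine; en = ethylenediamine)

There is no counter-ion, so the complex is neutral overall.
Ligand charges: 1×azido (-1 each), 1×cyano (-1 each), 1×2,2'-bipyridine (neutral), 1×ethylenediamine (neutral); total -2. So Fe + (-2) = 0, giving Fe = +2.
Ligands are named alphabetically: azido before bipyridine before cyano before ethylenediamine.

azido(2,2'-bipyridine)cyano(ethylenediamine)iron(II)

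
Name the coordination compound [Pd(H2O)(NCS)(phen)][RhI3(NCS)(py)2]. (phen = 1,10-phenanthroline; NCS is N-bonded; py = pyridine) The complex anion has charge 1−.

aquaisothiocyanato(1,10-phenanthroline)palladium(II) triiodoisothiocyanatobis(pyridine)rhodate(III)

The complex anion is given as 1−; its ligand charges sum to -4, so Rh = +3.
A 1:1 salt means the cation carries the equal and opposite charge, 1+.
Cation: ligand charges sum to -1; for the ion to be 1+, Pd = +2.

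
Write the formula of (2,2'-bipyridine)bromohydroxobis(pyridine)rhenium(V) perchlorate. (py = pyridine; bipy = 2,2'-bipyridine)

Ligands: 1 hydroxo (OH, -1), 2 pyridine (py, neutral), 1 bromo (Br, -1), 1 2,2'-bipyridine (bipy, neutral). Ligand charge sum = -2.
With Re in oxidation state +5, the complex ion is [Re...]^3+.
Charge balance with perchlorate (-1) requires 1 complex ion per 3 perchlorate.

[Re(bipy)Br(OH)(py)2](ClO4)3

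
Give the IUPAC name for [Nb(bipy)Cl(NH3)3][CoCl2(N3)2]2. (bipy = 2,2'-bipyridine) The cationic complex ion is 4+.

The complex cation is given as 4+; its ligand charges sum to -1, so Nb = +5.
With 2 anions per cation, each anion must be 4/2 = 2−.
Anion: ligand charges sum to -4; for the ion to be 2−, Co = +2.

triammine(2,2'-bipyridine)chloroniobium(V) diazidodichlorocobaltate(II)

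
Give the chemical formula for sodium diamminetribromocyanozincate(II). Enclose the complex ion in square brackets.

Na2[ZnBr3(CN)(NH3)2]

Ligands: 3 bromo (Br, -1), 1 cyano (CN, -1), 2 ammine (NH3, neutral). Ligand charge sum = -4.
Charge balance with sodium (+1) requires 1 complex ion per 2 sodium.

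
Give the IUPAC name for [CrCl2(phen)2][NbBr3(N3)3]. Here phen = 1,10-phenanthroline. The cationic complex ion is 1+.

dichlorobis(1,10-phenanthroline)chromium(III) triazidotribromoniobate(V)

Both ions are complex: the cation is named first with the plain metal name, the anion second with the -ate form; each ion's ligands are alphabetised independently.
The complex cation is given as 1+; its ligand charges sum to -2, so Cr = +3.
A 1:1 salt means the anion carries the equal and opposite charge, 1−.
Anion: ligand charges sum to -6; for the ion to be 1−, Nb = +5.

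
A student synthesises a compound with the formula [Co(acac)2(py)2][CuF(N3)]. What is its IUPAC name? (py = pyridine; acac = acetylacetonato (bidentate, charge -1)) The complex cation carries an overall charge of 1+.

Both ions are complex: the cation is named first with the plain metal name, the anion second with the -ate form; each ion's ligands are alphabetised independently.
The complex cation is given as 1+; its ligand charges sum to -2, so Co = +3.
A 1:1 salt means the anion carries the equal and opposite charge, 1−.
Anion: ligand charges sum to -2; for the ion to be 1−, Cu = +1.

bis(acetylacetonato)bis(pyridine)cobalt(III) azidofluorocuprate(I)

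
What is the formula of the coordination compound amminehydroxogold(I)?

[Au(NH3)(OH)]

Ligands: 1 ammine (NH3, neutral), 1 hydroxo (OH, -1). Ligand charge sum = -1.
With Au in oxidation state +1, the complex ion is [Au...].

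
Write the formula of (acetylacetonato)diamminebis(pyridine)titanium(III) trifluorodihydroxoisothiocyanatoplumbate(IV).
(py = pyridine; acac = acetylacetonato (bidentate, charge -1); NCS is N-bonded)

[Ti(acac)(NH3)2(py)2][PbF3(NCS)(OH)2]

Cation [Ti…]: ligand charges -1, Ti(III) ⇒ ion charge 2+.
Anion [Pb…]: ligand charges -6, Pb(IV) ⇒ ion charge 2−.
One 2+ cation balances one 2− anion.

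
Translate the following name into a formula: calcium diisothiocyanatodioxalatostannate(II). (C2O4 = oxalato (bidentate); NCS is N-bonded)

Ligands: 2 oxalato (C2O4, -2), 2 isothiocyanato (NCS, -1). Ligand charge sum = -6.
Charge balance with calcium (+2) requires 1 complex ion per 2 calcium.

Ca2[Sn(C2O4)2(NCS)2]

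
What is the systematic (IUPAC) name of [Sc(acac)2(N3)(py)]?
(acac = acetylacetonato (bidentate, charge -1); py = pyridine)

There is no counter-ion, so the complex is neutral overall.
Ligand charges: 2×acetylacetonato (-1 each), 1×azido (-1 each), 1×pyridine (neutral); total -3. So Sc + (-3) = 0, giving Sc = +3.
Ligands are named alphabetically: acetylacetonato before azido before pyridine.

bis(acetylacetonato)azido(pyridine)scandium(III)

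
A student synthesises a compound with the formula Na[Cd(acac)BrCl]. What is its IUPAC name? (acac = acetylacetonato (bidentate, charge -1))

The 1 sodium counter-ion carries a total charge of +1, so each complex ion is 1−.
Ligand charges: 1×acetylacetonato (-1 each), 1×bromo (-1 each), 1×chloro (-1 each); total -3. So Cd + (-3) = 1−, giving Cd = +2.
Ligands are named alphabetically: acetylacetonato before bromo before chloro.
The complex ion is anionic, so cadmium takes the -ate form cadmate(II).

sodium (acetylacetonato)bromochlorocadmate(II)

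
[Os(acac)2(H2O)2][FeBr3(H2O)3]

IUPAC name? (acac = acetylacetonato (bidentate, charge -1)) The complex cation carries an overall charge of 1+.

Both ions are complex: the cation is named first with the plain metal name, the anion second with the -ate form; each ion's ligands are alphabetised independently.
The complex cation is given as 1+; its ligand charges sum to -2, so Os = +3.
A 1:1 salt means the anion carries the equal and opposite charge, 1−.
Anion: ligand charges sum to -3; for the ion to be 1−, Fe = +2.

bis(acetylacetonato)diaquaosmium(III) triaquatribromoferrate(II)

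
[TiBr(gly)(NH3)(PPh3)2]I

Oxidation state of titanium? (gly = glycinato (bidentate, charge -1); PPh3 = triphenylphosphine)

+3

1 iodide outside the brackets (-1 each) → the complex ion is 1+.
Ligand charges: 1×gly = -1; 1×NH3 neutral; 1×Br = -1; 2×PPh3 neutral; sum -2.
Ti + (-2) = 1+ ⇒ Ti is +3.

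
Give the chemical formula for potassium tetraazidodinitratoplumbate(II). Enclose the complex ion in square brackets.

Ligands: 4 azido (N3, -1), 2 nitrato (NO3, -1). Ligand charge sum = -6.
With Pb in oxidation state +2, the complex ion is [Pb...]^4−.
Charge balance with potassium (+1) requires 1 complex ion per 4 potassium.

K4[Pb(N3)4(NO3)2]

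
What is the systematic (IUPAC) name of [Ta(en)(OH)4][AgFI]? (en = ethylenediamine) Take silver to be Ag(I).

Both ions are complex: the cation is named first with the plain metal name, the anion second with the -ate form; each ion's ligands are alphabetised independently.
Ag is given as +1; the anion's ligand charges sum to -2, so the complex anion is 1−.
A 1:1 salt means the cation carries the equal and opposite charge, 1+.
Cation: ligand charges sum to -4; for the ion to be 1+, Ta = +5.

(ethylenediamine)tetrahydroxotantalum(V) fluoroiodoargentate(I)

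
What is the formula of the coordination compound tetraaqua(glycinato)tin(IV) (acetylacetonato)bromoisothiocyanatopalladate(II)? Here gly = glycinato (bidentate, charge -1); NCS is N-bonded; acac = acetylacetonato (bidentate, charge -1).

[Sn(gly)(H2O)4][Pd(acac)Br(NCS)]3

Cation [Sn…]: ligand charges -1, Sn(IV) ⇒ ion charge 3+.
Anion [Pd…]: ligand charges -3, Pd(II) ⇒ ion charge 1−.
One 3+ cation requires 3 of the 1− anion.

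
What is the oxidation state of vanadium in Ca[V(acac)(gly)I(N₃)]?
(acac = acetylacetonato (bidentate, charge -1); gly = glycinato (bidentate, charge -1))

1 calcium outside the brackets (+2 each) → the complex ion is 2−.
Ligand charges: 1×I = -1; 1×acac = -1; 1×N3 = -1; 1×gly = -1; sum -4.
V + (-4) = 2− ⇒ V is +2.

+2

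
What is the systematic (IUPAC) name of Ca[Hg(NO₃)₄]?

calcium tetranitratomercurate(II)

The 1 calcium counter-ion carries a total charge of +2, so each complex ion is 2−.
Ligand charges: 4×nitrato (-1 each); total -4. So Hg + (-4) = 2−, giving Hg = +2.
The complex ion is anionic, so mercury takes the -ate form mercurate(II).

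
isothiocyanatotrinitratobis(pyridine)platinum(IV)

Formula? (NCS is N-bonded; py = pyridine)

[Pt(NCS)(NO3)3(py)2]

Ligands: 1 isothiocyanato (NCS, -1), 2 pyridine (py, neutral), 3 nitrato (NO3, -1). Ligand charge sum = -4.
With Pt in oxidation state +4, the complex ion is [Pt...].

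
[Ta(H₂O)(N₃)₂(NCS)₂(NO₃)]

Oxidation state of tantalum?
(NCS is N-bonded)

+5

No counter-ion: the bracketed complex is neutral.
Ligand charges: 1×H2O neutral; 1×NO3 = -1; 2×N3 = -2; 2×NCS = -2; sum -5.
Ta + (-5) = 0 ⇒ Ta is +5.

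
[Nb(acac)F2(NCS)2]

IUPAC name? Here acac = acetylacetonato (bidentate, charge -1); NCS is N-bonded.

(acetylacetonato)difluorodiisothiocyanatoniobium(V)

There is no counter-ion, so the complex is neutral overall.
Ligand charges: 1×acetylacetonato (-1 each), 2×isothiocyanato (-1 each), 2×fluoro (-1 each); total -5. So Nb + (-5) = 0, giving Nb = +5.
Ligands are named alphabetically: acetylacetonato before fluoro before isothiocyanato.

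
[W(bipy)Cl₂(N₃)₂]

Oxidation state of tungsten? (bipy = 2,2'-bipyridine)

No counter-ion: the bracketed complex is neutral.
Ligand charges: 2×N3 = -2; 2×Cl = -2; 1×bipy neutral; sum -4.
W + (-4) = 0 ⇒ W is +4.

+4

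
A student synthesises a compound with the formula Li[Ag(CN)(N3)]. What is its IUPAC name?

The 1 lithium counter-ion carries a total charge of +1, so each complex ion is 1−.
Ligand charges: 1×cyano (-1 each), 1×azido (-1 each); total -2. So Ag + (-2) = 1−, giving Ag = +1.
Ligands are named alphabetically: azido before cyano.
The complex ion is anionic, so silver takes the -ate form argentate(I).

lithium azidocyanoargentate(I)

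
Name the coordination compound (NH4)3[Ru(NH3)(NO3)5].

ammonium amminepentanitratoruthenate(II)

The 3 ammonium counter-ions carry a total charge of +3, so each complex ion is 3−.
Ligand charges: 5×nitrato (-1 each), 1×ammine (neutral); total -5. So Ru + (-5) = 3−, giving Ru = +2.
The complex ion is anionic, so ruthenium takes the -ate form ruthenate(II).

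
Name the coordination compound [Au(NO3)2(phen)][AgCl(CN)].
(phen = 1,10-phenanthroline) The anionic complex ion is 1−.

Both ions are complex: the cation is named first with the plain metal name, the anion second with the -ate form; each ion's ligands are alphabetised independently.
The complex anion is given as 1−; its ligand charges sum to -2, so Ag = +1.
A 1:1 salt means the cation carries the equal and opposite charge, 1+.
Cation: ligand charges sum to -2; for the ion to be 1+, Au = +3.

dinitrato(1,10-phenanthroline)gold(III) chlorocyanoargentate(I)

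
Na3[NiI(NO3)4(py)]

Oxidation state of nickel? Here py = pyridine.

3 sodium outside the brackets (+1 each) → the complex ion is 3−.
Ligand charges: 1×py neutral; 1×I = -1; 4×NO3 = -4; sum -5.
Ni + (-5) = 3− ⇒ Ni is +2.

+2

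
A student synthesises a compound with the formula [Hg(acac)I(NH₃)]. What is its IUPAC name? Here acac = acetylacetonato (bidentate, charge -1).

(acetylacetonato)ammineiodomercury(II)

There is no counter-ion, so the complex is neutral overall.
Ligand charges: 1×ammine (neutral), 1×acetylacetonato (-1 each), 1×iodo (-1 each); total -2. So Hg + (-2) = 0, giving Hg = +2.
Ligands are named alphabetically: acetylacetonato before ammine before iodo.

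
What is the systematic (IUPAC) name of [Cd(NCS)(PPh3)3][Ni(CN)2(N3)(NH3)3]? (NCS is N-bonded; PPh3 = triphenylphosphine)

Cadmium is always +2 in its complexes; the cation's ligand charges sum to -1, so the complex cation is 1+.
A 1:1 salt means the anion carries the equal and opposite charge, 1−.
Anion: ligand charges sum to -3; for the ion to be 1−, Ni = +2.

isothiocyanatotris(triphenylphosphine)cadmium(II) triammineazidodicyanonickelate(II)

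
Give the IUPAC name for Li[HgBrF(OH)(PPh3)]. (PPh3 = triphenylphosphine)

lithium bromofluorohydroxo(triphenylphosphine)mercurate(II)

The 1 lithium counter-ion carries a total charge of +1, so each complex ion is 1−.
Ligand charges: 1×bromo (-1 each), 1×triphenylphosphine (neutral), 1×fluoro (-1 each), 1×hydroxo (-1 each); total -3. So Hg + (-3) = 1−, giving Hg = +2.
Ligands are named alphabetically: bromo before fluoro before hydroxo before triphenylphosphine.
The complex ion is anionic, so mercury takes the -ate form mercurate(II).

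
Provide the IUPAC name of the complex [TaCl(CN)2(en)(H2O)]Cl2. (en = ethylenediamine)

aquachlorodicyano(ethylenediamine)tantalum(V) chloride

The 2 chloride counter-ions carry a total charge of -2, so each complex ion is 2+.
Ligand charges: 1×chloro (-1 each), 1×aqua (neutral), 2×cyano (-1 each), 1×ethylenediamine (neutral); total -3. So Ta + (-3) = 2+, giving Ta = +5.
Ligands are named alphabetically: aqua before chloro before cyano before ethylenediamine.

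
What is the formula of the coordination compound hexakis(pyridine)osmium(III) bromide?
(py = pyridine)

Ligands: 6 pyridine (py, neutral). Ligand charge sum = 0.
With Os in oxidation state +3, the complex ion is [Os...]^3+.
Charge balance with bromide (-1) requires 1 complex ion per 3 bromide.

[Os(py)6]Br3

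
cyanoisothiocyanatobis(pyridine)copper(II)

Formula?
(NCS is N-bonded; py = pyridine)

Ligands: 1 isothiocyanato (NCS, -1), 2 pyridine (py, neutral), 1 cyano (CN, -1). Ligand charge sum = -2.
With Cu in oxidation state +2, the complex ion is [Cu...].

[Cu(CN)(NCS)(py)2]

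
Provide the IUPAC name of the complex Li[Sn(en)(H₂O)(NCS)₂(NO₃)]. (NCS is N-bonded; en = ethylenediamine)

lithium aqua(ethylenediamine)diisothiocyanatonitratostannate(II)

The 1 lithium counter-ion carries a total charge of +1, so each complex ion is 1−.
Ligand charges: 2×isothiocyanato (-1 each), 1×aqua (neutral), 1×ethylenediamine (neutral), 1×nitrato (-1 each); total -3. So Sn + (-3) = 1−, giving Sn = +2.
Ligands are named alphabetically: aqua before ethylenediamine before isothiocyanato before nitrato.
The complex ion is anionic, so tin takes the -ate form stannate(II).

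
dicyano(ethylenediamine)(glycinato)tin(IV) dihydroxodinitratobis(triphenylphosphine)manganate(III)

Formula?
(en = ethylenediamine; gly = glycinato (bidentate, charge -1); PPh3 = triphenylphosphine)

Cation [Sn…]: ligand charges -3, Sn(IV) ⇒ ion charge 1+.
Anion [Mn…]: ligand charges -4, Mn(III) ⇒ ion charge 1−.
One 1+ cation balances one 1− anion.

[Sn(CN)2(en)(gly)][Mn(NO3)2(OH)2(PPh3)2]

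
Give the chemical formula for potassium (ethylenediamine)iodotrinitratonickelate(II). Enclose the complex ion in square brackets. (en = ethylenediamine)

Ligands: 1 iodo (I, -1), 1 ethylenediamine (en, neutral), 3 nitrato (NO3, -1). Ligand charge sum = -4.
With Ni in oxidation state +2, the complex ion is [Ni...]^2−.
Charge balance with potassium (+1) requires 1 complex ion per 2 potassium.

K2[Ni(en)I(NO3)3]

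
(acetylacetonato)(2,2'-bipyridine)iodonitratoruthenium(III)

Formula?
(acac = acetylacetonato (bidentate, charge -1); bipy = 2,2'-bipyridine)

[Ru(acac)(bipy)I(NO3)]

Ligands: 1 acetylacetonato (acac, -1), 1 nitrato (NO3, -1), 1 iodo (I, -1), 1 2,2'-bipyridine (bipy, neutral). Ligand charge sum = -3.
With Ru in oxidation state +3, the complex ion is [Ru...].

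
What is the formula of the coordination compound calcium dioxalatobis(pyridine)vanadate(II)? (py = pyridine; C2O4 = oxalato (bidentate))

Ca[V(C2O4)2(py)2]

Ligands: 2 pyridine (py, neutral), 2 oxalato (C2O4, -2). Ligand charge sum = -4.
Charge balance with calcium (+2) requires 1 complex ion per 1 calcium.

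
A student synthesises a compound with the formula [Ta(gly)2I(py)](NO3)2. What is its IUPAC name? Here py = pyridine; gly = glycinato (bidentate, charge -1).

bis(glycinato)iodo(pyridine)tantalum(V) nitrate

The 2 nitrate counter-ions carry a total charge of -2, so each complex ion is 2+.
Ligand charges: 1×pyridine (neutral), 1×iodo (-1 each), 2×glycinato (-1 each); total -3. So Ta + (-3) = 2+, giving Ta = +5.
Ligands are named alphabetically: glycinato before iodo before pyridine.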